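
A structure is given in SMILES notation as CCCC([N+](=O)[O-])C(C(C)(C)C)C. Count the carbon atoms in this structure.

10

Atom tally by fragment:
  CH3 → C:1 H:3
  CH2 → C:1 H:2
  CH2 → C:1 H:2
  CH(NO2) → C:1 H:1 N:1 O:2
  CH(C(CH3)3) → C:5 H:10
  CH3 → C:1 H:3
Element totals:
  C: 10
  H: 21
  N: 1
  O: 2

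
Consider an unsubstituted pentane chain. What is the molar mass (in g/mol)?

Atom tally by fragment:
  CH3 → C:1 H:3
  CH2 → C:1 H:2
  CH2 → C:1 H:2
  CH2 → C:1 H:2
  CH3 → C:1 H:3
Element totals:
  C: 5
  H: 12
Molecular formula: C5H12.
  M = 5(12.011) + 12(1.008)
    = 60.055 + 12.096 = 72.151

72.15 g/mol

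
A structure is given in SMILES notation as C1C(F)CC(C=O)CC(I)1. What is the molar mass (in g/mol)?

Atom tally by fragment:
  cyclohexane ring core → C:6 H:12
  (− 3 ring H displaced by substituents)
  + F → F:1
  + CHO → C:1 H:1 O:1
  + I → I:1
Element totals:
  C: 7
  H: 10
  F: 1
  I: 1
  O: 1
Molecular formula: C7H10FIO.
  M = 7(12.011) + 10(1.008) + 18.998 + 126.904 + 15.999
    = 84.077 + 10.080 + 18.998 + 126.904 + 15.999 = 256.058

256.06 g/mol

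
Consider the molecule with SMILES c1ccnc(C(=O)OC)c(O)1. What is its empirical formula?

C7H7NO3

Atom tally by fragment:
  pyridine ring core → C:5 H:5 N:1
  (− 2 ring H displaced by substituents)
  + COOCH3 → C:2 H:3 O:2
  + OH → O:1 H:1
Element totals:
  C: 7
  H: 7
  N: 1
  O: 3
Molecular formula: C7H7NO3.
gcd of subscripts (7, 7, 1, 3) = 1, so the empirical formula equals the molecular formula.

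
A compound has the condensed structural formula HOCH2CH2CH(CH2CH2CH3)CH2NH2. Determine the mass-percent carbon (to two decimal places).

64.07%

Element totals:
  C: 7
  H: 17
  N: 1
  O: 1
Molecular formula: C7H17NO.
Molar mass = 131.219 g/mol.
Mass from C: 7 × 12.011 = 84.077 g/mol.
%C = 84.077 / 131.219 × 100 = 64.07%.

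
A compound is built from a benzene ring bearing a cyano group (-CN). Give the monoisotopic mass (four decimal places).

Atom tally by fragment:
  benzene ring core → C:6 H:6
  (− 1 ring H displaced by substituents)
  + CN → C:1 N:1
Element totals:
  C: 7
  H: 5
  N: 1
Molecular formula: C7H5N.
  M = 7(12.0) + 5(1.007825) + 14.003074
    = 84.000000 + 5.039125 + 14.003074 = 103.042199

103.0422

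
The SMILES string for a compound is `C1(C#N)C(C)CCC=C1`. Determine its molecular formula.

C8H11N

Atom tally by fragment:
  cyclohexene ring core → C:6 H:10
  (− 2 ring H displaced by substituents)
  + CN → C:1 N:1
  + CH3 → C:1 H:3
Element totals:
  C: 8
  H: 11
  N: 1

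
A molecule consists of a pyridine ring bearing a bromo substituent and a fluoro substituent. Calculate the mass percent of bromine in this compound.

45.40%

Atom tally by fragment:
  pyridine ring core → C:5 H:5 N:1
  (− 2 ring H displaced by substituents)
  + Br → Br:1
  + F → F:1
Element totals:
  C: 5
  H: 3
  Br: 1
  F: 1
  N: 1
Molecular formula: C5H3BrFN.
Molar mass = 175.988 g/mol.
Mass from Br: 1 × 79.904 = 79.904 g/mol.
%Br = 79.904 / 175.988 × 100 = 45.40%.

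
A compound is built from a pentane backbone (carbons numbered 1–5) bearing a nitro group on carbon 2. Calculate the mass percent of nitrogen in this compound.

11.96%

Atom tally by fragment:
  CH3 → C:1 H:3
  CH(NO2) → C:1 H:1 N:1 O:2
  CH2 → C:1 H:2
  CH2 → C:1 H:2
  CH3 → C:1 H:3
Element totals:
  C: 5
  H: 11
  N: 1
  O: 2
Molecular formula: C5H11NO2.
Molar mass = 117.148 g/mol.
Mass from N: 1 × 14.007 = 14.007 g/mol.
%N = 14.007 / 117.148 × 100 = 11.96%.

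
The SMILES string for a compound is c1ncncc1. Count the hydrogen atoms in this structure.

4

Atom tally by fragment:
  pyrimidine ring core → C:4 H:4 N:2
Element totals:
  C: 4
  H: 4
  N: 2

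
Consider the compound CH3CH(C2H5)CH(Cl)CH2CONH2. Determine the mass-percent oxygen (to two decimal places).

Atom tally by fragment:
  CH3 → C:1 H:3
  CH(C2H5) → C:3 H:6
  CH(Cl) → C:1 H:1 Cl:1
  CH2CONH2 → C:2 H:4 O:1 N:1
Element totals:
  C: 7
  H: 14
  Cl: 1
  N: 1
  O: 1
Molecular formula: C7H14ClNO.
Molar mass = 163.645 g/mol.
Mass from O: 1 × 15.999 = 15.999 g/mol.
%O = 15.999 / 163.645 × 100 = 9.78%.

9.78%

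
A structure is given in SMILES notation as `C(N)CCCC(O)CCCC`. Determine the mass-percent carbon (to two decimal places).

Atom tally by fragment:
  H2NCH2 → C:1 H:4 N:1
  CH2 → C:1 H:2
  CH2 → C:1 H:2
  CH2 → C:1 H:2
  CH(OH) → C:1 H:2 O:1
  CH2 → C:1 H:2
  CH2 → C:1 H:2
  CH2 → C:1 H:2
  CH3 → C:1 H:3
Element totals:
  C: 9
  H: 21
  N: 1
  O: 1
Molecular formula: C9H21NO.
Molar mass = 159.273 g/mol.
Mass from C: 9 × 12.011 = 108.099 g/mol.
%C = 108.099 / 159.273 × 100 = 67.87%.

67.87%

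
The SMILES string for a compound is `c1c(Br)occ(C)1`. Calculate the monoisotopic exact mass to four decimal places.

Atom tally by fragment:
  furan ring core → C:4 H:4 O:1
  (− 2 ring H displaced by substituents)
  + Br → Br:1
  + CH3 → C:1 H:3
Element totals:
  C: 5
  H: 5
  Br: 1
  O: 1
Molecular formula: C5H5BrO.
  M = 5(12.0) + 5(1.007825) + 78.918338 + 15.994915
    = 60.000000 + 5.039125 + 78.918338 + 15.994915 = 159.952378

159.9524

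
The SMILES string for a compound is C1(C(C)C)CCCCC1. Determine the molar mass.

Atom tally by fragment:
  cyclohexane ring core → C:6 H:12
  (− 1 ring H displaced by substituents)
  + CH(CH3)2 → C:3 H:7
Element totals:
  C: 9
  H: 18
Molecular formula: C9H18.
  M = 9(12.011) + 18(1.008)
    = 108.099 + 18.144 = 126.243

126.24 g/mol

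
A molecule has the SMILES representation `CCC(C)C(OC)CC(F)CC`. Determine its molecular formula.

C10H21FO

Atom tally by fragment:
  CH3 → C:1 H:3
  CH2 → C:1 H:2
  CH(CH3) → C:2 H:4
  CH(OCH3) → C:2 H:4 O:1
  CH2 → C:1 H:2
  CH(F) → C:1 H:1 F:1
  CH2 → C:1 H:2
  CH3 → C:1 H:3
Element totals:
  C: 10
  H: 21
  F: 1
  O: 1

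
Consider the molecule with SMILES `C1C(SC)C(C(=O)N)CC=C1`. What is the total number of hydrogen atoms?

Atom tally by fragment:
  cyclohexene ring core → C:6 H:10
  (− 2 ring H displaced by substituents)
  + SCH3 → C:1 H:3 S:1
  + CONH2 → C:1 H:2 O:1 N:1
Element totals:
  C: 8
  H: 13
  N: 1
  O: 1
  S: 1

13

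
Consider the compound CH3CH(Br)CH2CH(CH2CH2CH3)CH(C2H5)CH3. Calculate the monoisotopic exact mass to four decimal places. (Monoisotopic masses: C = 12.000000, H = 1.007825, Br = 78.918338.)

234.0983

Atom tally by fragment:
  CH3 → C:1 H:3
  CH(Br) → C:1 H:1 Br:1
  CH2 → C:1 H:2
  CH(CH2CH2CH3) → C:4 H:8
  CH(C2H5) → C:3 H:6
  CH3 → C:1 H:3
Element totals:
  C: 11
  H: 23
  Br: 1
Molecular formula: C11H23Br.
  M = 11(12.0) + 23(1.007825) + 78.918338
    = 132.000000 + 23.179975 + 78.918338 = 234.098313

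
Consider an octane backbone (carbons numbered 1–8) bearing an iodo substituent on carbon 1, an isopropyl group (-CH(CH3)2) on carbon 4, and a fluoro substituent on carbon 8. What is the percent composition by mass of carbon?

44.01%

Atom tally by fragment:
  ICH2 → C:1 H:2 I:1
  CH2 → C:1 H:2
  CH2 → C:1 H:2
  CH(CH(CH3)2) → C:4 H:8
  CH2 → C:1 H:2
  CH2 → C:1 H:2
  CH2 → C:1 H:2
  CH2F → C:1 H:2 F:1
Element totals:
  C: 11
  H: 22
  F: 1
  I: 1
Molecular formula: C11H22FI.
Molar mass = 300.199 g/mol.
Mass from C: 11 × 12.011 = 132.121 g/mol.
%C = 132.121 / 300.199 × 100 = 44.01%.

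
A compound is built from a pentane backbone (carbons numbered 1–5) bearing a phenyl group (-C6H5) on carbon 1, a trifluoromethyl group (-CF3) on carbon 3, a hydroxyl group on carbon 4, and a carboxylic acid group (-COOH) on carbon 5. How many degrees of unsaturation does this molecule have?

5

Atom tally by fragment:
  C6H5CH2 → C:7 H:7
  CH2 → C:1 H:2
  CH(CF3) → C:2 H:1 F:3
  CH(OH) → C:1 H:2 O:1
  CH2COOH → C:2 H:3 O:2
Element totals:
  C: 13
  H: 15
  F: 3
  O: 3
Molecular formula: C13H15F3O3.
DoU = (2C + 2 + N − H − X) / 2 = (2·13 + 2 + 0 − 15 − 3) / 2 = 5.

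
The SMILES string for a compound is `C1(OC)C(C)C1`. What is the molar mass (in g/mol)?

Atom tally by fragment:
  cyclopropane ring core → C:3 H:6
  (− 2 ring H displaced by substituents)
  + OCH3 → C:1 H:3 O:1
  + CH3 → C:1 H:3
Element totals:
  C: 5
  H: 10
  O: 1
Molecular formula: C5H10O.
  M = 5(12.011) + 10(1.008) + 15.999
    = 60.055 + 10.080 + 15.999 = 86.134

86.13 g/mol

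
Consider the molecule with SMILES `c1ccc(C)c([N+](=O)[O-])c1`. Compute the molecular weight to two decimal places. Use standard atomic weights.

Atom tally by fragment:
  benzene ring core → C:6 H:6
  (− 2 ring H displaced by substituents)
  + CH3 → C:1 H:3
  + NO2 → N:1 O:2
Element totals:
  C: 7
  H: 7
  N: 1
  O: 2
Molecular formula: C7H7NO2.
  M = 7(12.011) + 7(1.008) + 14.007 + 2(15.999)
    = 84.077 + 7.056 + 14.007 + 31.998 = 137.138

137.14 g/mol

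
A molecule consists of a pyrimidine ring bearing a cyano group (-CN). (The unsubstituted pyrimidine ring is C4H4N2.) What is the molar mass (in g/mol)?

Atom tally by fragment:
  pyrimidine ring core → C:4 H:4 N:2
  (− 1 ring H displaced by substituents)
  + CN → C:1 N:1
Element totals:
  C: 5
  H: 3
  N: 3
Molecular formula: C5H3N3.
  M = 5(12.011) + 3(1.008) + 3(14.007)
    = 60.055 + 3.024 + 42.021 = 105.100

105.10 g/mol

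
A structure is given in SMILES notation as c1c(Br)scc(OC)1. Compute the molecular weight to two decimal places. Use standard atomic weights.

Atom tally by fragment:
  thiophene ring core → C:4 H:4 S:1
  (− 2 ring H displaced by substituents)
  + Br → Br:1
  + OCH3 → C:1 H:3 O:1
Element totals:
  C: 5
  H: 5
  Br: 1
  O: 1
  S: 1
Molecular formula: C5H5BrOS.
  M = 5(12.011) + 5(1.008) + 79.904 + 15.999 + 32.06
    = 60.055 + 5.040 + 79.904 + 15.999 + 32.060 = 193.058

193.06 g/mol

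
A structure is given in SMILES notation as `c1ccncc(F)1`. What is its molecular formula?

Atom tally by fragment:
  pyridine ring core → C:5 H:5 N:1
  (− 1 ring H displaced by substituents)
  + F → F:1
Element totals:
  C: 5
  H: 4
  F: 1
  N: 1

C5H4FN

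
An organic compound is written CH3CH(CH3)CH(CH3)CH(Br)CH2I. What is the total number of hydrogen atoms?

Atom tally by fragment:
  CH3 → C:1 H:3
  CH(CH3) → C:2 H:4
  CH(CH3) → C:2 H:4
  CH(Br) → C:1 H:1 Br:1
  CH2I → C:1 H:2 I:1
Element totals:
  C: 7
  H: 14
  Br: 1
  I: 1

14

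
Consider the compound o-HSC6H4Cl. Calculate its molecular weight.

Atom tally by fragment:
  benzene ring core → C:6 H:6
  (− 2 ring H displaced by substituents)
  + SH → S:1 H:1
  + Cl → Cl:1
Element totals:
  C: 6
  H: 5
  Cl: 1
  S: 1
Molecular formula: C6H5ClS.
  M = 6(12.011) + 5(1.008) + 35.45 + 32.06
    = 72.066 + 5.040 + 35.450 + 32.060 = 144.616

144.62 g/mol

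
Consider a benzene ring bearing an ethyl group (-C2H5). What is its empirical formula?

C4H5

Atom tally by fragment:
  benzene ring core → C:6 H:6
  (− 1 ring H displaced by substituents)
  + C2H5 → C:2 H:5
Element totals:
  C: 8
  H: 10
Molecular formula: C8H10.
gcd of subscripts = 2; dividing each by 2:
  C: 8/2 = 4
  H: 10/2 = 5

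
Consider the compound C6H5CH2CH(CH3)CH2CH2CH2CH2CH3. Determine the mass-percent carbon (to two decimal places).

Atom tally by fragment:
  C6H5CH2 → C:7 H:7
  CH(CH3) → C:2 H:4
  CH2 → C:1 H:2
  CH2 → C:1 H:2
  CH2 → C:1 H:2
  CH2 → C:1 H:2
  CH3 → C:1 H:3
Element totals:
  C: 14
  H: 22
Molecular formula: C14H22.
Molar mass = 190.330 g/mol.
Mass from C: 14 × 12.011 = 168.154 g/mol.
%C = 168.154 / 190.330 × 100 = 88.35%.

88.35%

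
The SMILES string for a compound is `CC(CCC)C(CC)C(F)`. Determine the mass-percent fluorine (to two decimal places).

Atom tally by fragment:
  CH3 → C:1 H:3
  CH(CH2CH2CH3) → C:4 H:8
  CH(C2H5) → C:3 H:6
  CH2F → C:1 H:2 F:1
Element totals:
  C: 9
  H: 19
  F: 1
Molecular formula: C9H19F.
Molar mass = 146.249 g/mol.
Mass from F: 1 × 18.998 = 18.998 g/mol.
%F = 18.998 / 146.249 × 100 = 12.99%.

12.99%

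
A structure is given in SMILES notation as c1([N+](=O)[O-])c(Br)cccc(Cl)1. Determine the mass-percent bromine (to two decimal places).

33.79%

Atom tally by fragment:
  benzene ring core → C:6 H:6
  (− 3 ring H displaced by substituents)
  + NO2 → N:1 O:2
  + Br → Br:1
  + Cl → Cl:1
Element totals:
  C: 6
  H: 3
  Br: 1
  Cl: 1
  N: 1
  O: 2
Molecular formula: C6H3BrClNO2.
Molar mass = 236.449 g/mol.
Mass from Br: 1 × 79.904 = 79.904 g/mol.
%Br = 79.904 / 236.449 × 100 = 33.79%.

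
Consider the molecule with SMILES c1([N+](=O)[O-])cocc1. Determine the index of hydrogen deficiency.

4

Atom tally by fragment:
  furan ring core → C:4 H:4 O:1
  (− 1 ring H displaced by substituents)
  + NO2 → N:1 O:2
Element totals:
  C: 4
  H: 3
  N: 1
  O: 3
Molecular formula: C4H3NO3.
DoU = (2C + 2 + N − H − X) / 2 = (2·4 + 2 + 1 − 3 − 0) / 2 = 4.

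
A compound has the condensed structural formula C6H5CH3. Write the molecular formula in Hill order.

C7H8

Atom tally by fragment:
  benzene ring core → C:6 H:6
  (− 1 ring H displaced by substituents)
  + CH3 → C:1 H:3
Element totals:
  C: 7
  H: 8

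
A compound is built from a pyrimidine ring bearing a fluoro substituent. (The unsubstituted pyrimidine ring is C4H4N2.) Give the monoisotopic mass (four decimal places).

98.0280

Atom tally by fragment:
  pyrimidine ring core → C:4 H:4 N:2
  (− 1 ring H displaced by substituents)
  + F → F:1
Element totals:
  C: 4
  H: 3
  F: 1
  N: 2
Molecular formula: C4H3FN2.
  M = 4(12.0) + 3(1.007825) + 18.998403 + 2(14.003074)
    = 48.000000 + 3.023475 + 18.998403 + 28.006148 = 98.028026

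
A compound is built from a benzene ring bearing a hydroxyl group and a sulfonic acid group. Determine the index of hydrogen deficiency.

4

Atom tally by fragment:
  benzene ring core → C:6 H:6
  (− 2 ring H displaced by substituents)
  + OH → O:1 H:1
  + SO3H → S:1 O:3 H:1
Element totals:
  C: 6
  H: 6
  O: 4
  S: 1
Molecular formula: C6H6O4S.
DoU = (2C + 2 + N − H − X) / 2 = (2·6 + 2 + 0 − 6 − 0) / 2 = 4.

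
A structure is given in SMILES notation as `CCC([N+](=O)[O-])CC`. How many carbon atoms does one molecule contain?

Atom tally by fragment:
  CH3 → C:1 H:3
  CH2 → C:1 H:2
  CH(NO2) → C:1 H:1 N:1 O:2
  CH2 → C:1 H:2
  CH3 → C:1 H:3
Element totals:
  C: 5
  H: 11
  N: 1
  O: 2

5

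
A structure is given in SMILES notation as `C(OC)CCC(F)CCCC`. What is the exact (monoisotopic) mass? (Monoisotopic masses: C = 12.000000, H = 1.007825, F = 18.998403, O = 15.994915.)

Atom tally by fragment:
  CH3OCH2 → C:2 H:5 O:1
  CH2 → C:1 H:2
  CH2 → C:1 H:2
  CH(F) → C:1 H:1 F:1
  CH2 → C:1 H:2
  CH2 → C:1 H:2
  CH2 → C:1 H:2
  CH3 → C:1 H:3
Element totals:
  C: 9
  H: 19
  F: 1
  O: 1
Molecular formula: C9H19FO.
  M = 9(12.0) + 19(1.007825) + 18.998403 + 15.994915
    = 108.000000 + 19.148675 + 18.998403 + 15.994915 = 162.141993

162.1420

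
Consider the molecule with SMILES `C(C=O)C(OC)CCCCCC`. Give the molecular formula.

C10H20O2

Atom tally by fragment:
  OHCCH2 → C:2 H:3 O:1
  CH(OCH3) → C:2 H:4 O:1
  CH2 → C:1 H:2
  CH2 → C:1 H:2
  CH2 → C:1 H:2
  CH2 → C:1 H:2
  CH2 → C:1 H:2
  CH3 → C:1 H:3
Element totals:
  C: 10
  H: 20
  O: 2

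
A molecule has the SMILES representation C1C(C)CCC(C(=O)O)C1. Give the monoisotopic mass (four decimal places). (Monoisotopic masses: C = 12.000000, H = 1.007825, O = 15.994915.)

142.0994

Atom tally by fragment:
  cyclohexane ring core → C:6 H:12
  (− 2 ring H displaced by substituents)
  + CH3 → C:1 H:3
  + COOH → C:1 H:1 O:2
Element totals:
  C: 8
  H: 14
  O: 2
Molecular formula: C8H14O2.
  M = 8(12.0) + 14(1.007825) + 2(15.994915)
    = 96.000000 + 14.109550 + 31.989830 = 142.099380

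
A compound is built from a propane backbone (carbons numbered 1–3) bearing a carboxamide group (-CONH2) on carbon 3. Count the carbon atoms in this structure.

Atom tally by fragment:
  CH3 → C:1 H:3
  CH2 → C:1 H:2
  CH2CONH2 → C:2 H:4 O:1 N:1
Element totals:
  C: 4
  H: 9
  N: 1
  O: 1

4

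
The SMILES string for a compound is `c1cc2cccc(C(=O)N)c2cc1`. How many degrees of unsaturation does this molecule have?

8

Atom tally by fragment:
  naphthalene ring system core → C:10 H:8
  (− 1 ring H displaced by substituents)
  + CONH2 → C:1 H:2 O:1 N:1
Element totals:
  C: 11
  H: 9
  N: 1
  O: 1
Molecular formula: C11H9NO.
DoU = (2C + 2 + N − H − X) / 2 = (2·11 + 2 + 1 − 9 − 0) / 2 = 8.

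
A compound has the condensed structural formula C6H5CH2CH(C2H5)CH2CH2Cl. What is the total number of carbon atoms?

Atom tally by fragment:
  C6H5CH2 → C:7 H:7
  CH(C2H5) → C:3 H:6
  CH2 → C:1 H:2
  CH2Cl → C:1 H:2 Cl:1
Element totals:
  C: 12
  H: 17
  Cl: 1

12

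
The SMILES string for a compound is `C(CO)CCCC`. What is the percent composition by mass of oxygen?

Atom tally by fragment:
  HOCH2CH2 → C:2 H:5 O:1
  CH2 → C:1 H:2
  CH2 → C:1 H:2
  CH2 → C:1 H:2
  CH3 → C:1 H:3
Element totals:
  C: 6
  H: 14
  O: 1
Molecular formula: C6H14O.
Molar mass = 102.177 g/mol.
Mass from O: 1 × 15.999 = 15.999 g/mol.
%O = 15.999 / 102.177 × 100 = 15.66%.

15.66%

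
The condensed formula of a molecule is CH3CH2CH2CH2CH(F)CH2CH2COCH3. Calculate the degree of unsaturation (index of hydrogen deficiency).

1

Atom tally by fragment:
  CH3 → C:1 H:3
  CH2 → C:1 H:2
  CH2 → C:1 H:2
  CH2 → C:1 H:2
  CH(F) → C:1 H:1 F:1
  CH2 → C:1 H:2
  CH2COCH3 → C:3 H:5 O:1
Element totals:
  C: 9
  H: 17
  F: 1
  O: 1
Molecular formula: C9H17FO.
DoU = (2C + 2 + N − H − X) / 2 = (2·9 + 2 + 0 − 17 − 1) / 2 = 1.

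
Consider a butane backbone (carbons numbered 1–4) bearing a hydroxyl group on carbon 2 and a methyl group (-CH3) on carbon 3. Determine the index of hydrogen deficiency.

0

Atom tally by fragment:
  CH3 → C:1 H:3
  CH(OH) → C:1 H:2 O:1
  CH(CH3) → C:2 H:4
  CH3 → C:1 H:3
Element totals:
  C: 5
  H: 12
  O: 1
Molecular formula: C5H12O.
DoU = (2C + 2 + N − H − X) / 2 = (2·5 + 2 + 0 − 12 − 0) / 2 = 0.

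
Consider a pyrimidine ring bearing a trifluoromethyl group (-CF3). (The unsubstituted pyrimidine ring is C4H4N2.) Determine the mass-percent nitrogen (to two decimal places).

Atom tally by fragment:
  pyrimidine ring core → C:4 H:4 N:2
  (− 1 ring H displaced by substituents)
  + CF3 → C:1 F:3
Element totals:
  C: 5
  H: 3
  F: 3
  N: 2
Molecular formula: C5H3F3N2.
Molar mass = 148.087 g/mol.
Mass from N: 2 × 14.007 = 28.014 g/mol.
%N = 28.014 / 148.087 × 100 = 18.92%.

18.92%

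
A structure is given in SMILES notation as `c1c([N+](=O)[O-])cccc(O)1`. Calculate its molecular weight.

139.11 g/mol

Atom tally by fragment:
  benzene ring core → C:6 H:6
  (− 2 ring H displaced by substituents)
  + NO2 → N:1 O:2
  + OH → O:1 H:1
Element totals:
  C: 6
  H: 5
  N: 1
  O: 3
Molecular formula: C6H5NO3.
  M = 6(12.011) + 5(1.008) + 14.007 + 3(15.999)
    = 72.066 + 5.040 + 14.007 + 47.997 = 139.110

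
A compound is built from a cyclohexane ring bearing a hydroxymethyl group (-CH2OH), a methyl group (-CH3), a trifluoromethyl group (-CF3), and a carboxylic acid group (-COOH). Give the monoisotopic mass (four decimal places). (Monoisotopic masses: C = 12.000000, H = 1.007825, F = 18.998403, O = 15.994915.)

240.0973

Atom tally by fragment:
  cyclohexane ring core → C:6 H:12
  (− 4 ring H displaced by substituents)
  + CH2OH → C:1 H:3 O:1
  + CH3 → C:1 H:3
  + CF3 → C:1 F:3
  + COOH → C:1 H:1 O:2
Element totals:
  C: 10
  H: 15
  F: 3
  O: 3
Molecular formula: C10H15F3O3.
  M = 10(12.0) + 15(1.007825) + 3(18.998403) + 3(15.994915)
    = 120.000000 + 15.117375 + 56.995209 + 47.984745 = 240.097329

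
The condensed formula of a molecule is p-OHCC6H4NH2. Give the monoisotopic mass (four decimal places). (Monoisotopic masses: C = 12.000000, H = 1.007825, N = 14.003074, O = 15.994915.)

Atom tally by fragment:
  benzene ring core → C:6 H:6
  (− 2 ring H displaced by substituents)
  + CHO → C:1 H:1 O:1
  + NH2 → N:1 H:2
Element totals:
  C: 7
  H: 7
  N: 1
  O: 1
Molecular formula: C7H7NO.
  M = 7(12.0) + 7(1.007825) + 14.003074 + 15.994915
    = 84.000000 + 7.054775 + 14.003074 + 15.994915 = 121.052764

121.0528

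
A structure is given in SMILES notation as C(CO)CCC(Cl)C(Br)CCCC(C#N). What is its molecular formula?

C11H19BrClNO

Atom tally by fragment:
  HOCH2CH2 → C:2 H:5 O:1
  CH2 → C:1 H:2
  CH2 → C:1 H:2
  CH(Cl) → C:1 H:1 Cl:1
  CH(Br) → C:1 H:1 Br:1
  CH2 → C:1 H:2
  CH2 → C:1 H:2
  CH2 → C:1 H:2
  CH2CN → C:2 H:2 N:1
Element totals:
  C: 11
  H: 19
  Br: 1
  Cl: 1
  N: 1
  O: 1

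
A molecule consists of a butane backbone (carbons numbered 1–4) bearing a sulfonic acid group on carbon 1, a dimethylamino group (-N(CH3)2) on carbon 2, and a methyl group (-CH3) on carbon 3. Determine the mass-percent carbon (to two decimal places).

Atom tally by fragment:
  HO3SCH2 → C:1 H:3 S:1 O:3
  CH(N(CH3)2) → C:3 H:7 N:1
  CH(CH3) → C:2 H:4
  CH3 → C:1 H:3
Element totals:
  C: 7
  H: 17
  N: 1
  O: 3
  S: 1
Molecular formula: C7H17NO3S.
Molar mass = 195.277 g/mol.
Mass from C: 7 × 12.011 = 84.077 g/mol.
%C = 84.077 / 195.277 × 100 = 43.06%.

43.06%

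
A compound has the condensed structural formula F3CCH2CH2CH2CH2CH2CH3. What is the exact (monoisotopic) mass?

Atom tally by fragment:
  F3CCH2 → C:2 H:2 F:3
  CH2 → C:1 H:2
  CH2 → C:1 H:2
  CH2 → C:1 H:2
  CH2 → C:1 H:2
  CH3 → C:1 H:3
Element totals:
  C: 7
  H: 13
  F: 3
Molecular formula: C7H13F3.
  M = 7(12.0) + 13(1.007825) + 3(18.998403)
    = 84.000000 + 13.101725 + 56.995209 = 154.096934

154.0969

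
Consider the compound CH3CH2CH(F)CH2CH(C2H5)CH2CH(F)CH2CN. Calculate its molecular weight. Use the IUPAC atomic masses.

Atom tally by fragment:
  CH3 → C:1 H:3
  CH2 → C:1 H:2
  CH(F) → C:1 H:1 F:1
  CH2 → C:1 H:2
  CH(C2H5) → C:3 H:6
  CH2 → C:1 H:2
  CH(F) → C:1 H:1 F:1
  CH2CN → C:2 H:2 N:1
Element totals:
  C: 11
  H: 19
  F: 2
  N: 1
Molecular formula: C11H19F2N.
  M = 11(12.011) + 19(1.008) + 2(18.998) + 14.007
    = 132.121 + 19.152 + 37.996 + 14.007 = 203.276

203.28 g/mol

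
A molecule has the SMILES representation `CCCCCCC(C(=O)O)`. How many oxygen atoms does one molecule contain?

2

Atom tally by fragment:
  CH3 → C:1 H:3
  CH2 → C:1 H:2
  CH2 → C:1 H:2
  CH2 → C:1 H:2
  CH2 → C:1 H:2
  CH2 → C:1 H:2
  CH2COOH → C:2 H:3 O:2
Element totals:
  C: 8
  H: 16
  O: 2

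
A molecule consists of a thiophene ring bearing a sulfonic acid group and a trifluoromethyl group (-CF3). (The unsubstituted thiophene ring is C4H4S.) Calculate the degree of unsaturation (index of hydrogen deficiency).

Atom tally by fragment:
  thiophene ring core → C:4 H:4 S:1
  (− 2 ring H displaced by substituents)
  + SO3H → S:1 O:3 H:1
  + CF3 → C:1 F:3
Element totals:
  C: 5
  H: 3
  F: 3
  O: 3
  S: 2
Molecular formula: C5H3F3O3S2.
DoU = (2C + 2 + N − H − X) / 2 = (2·5 + 2 + 0 − 3 − 3) / 2 = 3.

3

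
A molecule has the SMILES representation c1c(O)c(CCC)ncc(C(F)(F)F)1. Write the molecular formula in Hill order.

C9H10F3NO

Atom tally by fragment:
  pyridine ring core → C:5 H:5 N:1
  (− 3 ring H displaced by substituents)
  + OH → O:1 H:1
  + CH2CH2CH3 → C:3 H:7
  + CF3 → C:1 F:3
Element totals:
  C: 9
  H: 10
  F: 3
  N: 1
  O: 1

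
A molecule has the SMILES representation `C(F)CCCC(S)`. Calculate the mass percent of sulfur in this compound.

Atom tally by fragment:
  FCH2 → C:1 H:2 F:1
  CH2 → C:1 H:2
  CH2 → C:1 H:2
  CH2 → C:1 H:2
  CH2SH → C:1 H:3 S:1
Element totals:
  C: 5
  H: 11
  F: 1
  S: 1
Molecular formula: C5H11FS.
Molar mass = 122.201 g/mol.
Mass from S: 1 × 32.06 = 32.060 g/mol.
%S = 32.060 / 122.201 × 100 = 26.24%.

26.24%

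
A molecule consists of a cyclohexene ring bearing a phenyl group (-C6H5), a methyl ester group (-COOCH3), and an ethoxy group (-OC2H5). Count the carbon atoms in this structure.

Atom tally by fragment:
  cyclohexene ring core → C:6 H:10
  (− 3 ring H displaced by substituents)
  + C6H5 → C:6 H:5
  + COOCH3 → C:2 H:3 O:2
  + OC2H5 → C:2 H:5 O:1
Element totals:
  C: 16
  H: 20
  O: 3

16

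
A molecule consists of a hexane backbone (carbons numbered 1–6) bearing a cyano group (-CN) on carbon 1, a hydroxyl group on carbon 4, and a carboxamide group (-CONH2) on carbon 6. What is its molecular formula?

Atom tally by fragment:
  NCCH2 → C:2 H:2 N:1
  CH2 → C:1 H:2
  CH2 → C:1 H:2
  CH(OH) → C:1 H:2 O:1
  CH2 → C:1 H:2
  CH2CONH2 → C:2 H:4 O:1 N:1
Element totals:
  C: 8
  H: 14
  N: 2
  O: 2

C8H14N2O2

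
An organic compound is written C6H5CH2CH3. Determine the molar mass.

106.17 g/mol

Element totals:
  C: 8
  H: 10
Molecular formula: C8H10.
  M = 8(12.011) + 10(1.008)
    = 96.088 + 10.080 = 106.168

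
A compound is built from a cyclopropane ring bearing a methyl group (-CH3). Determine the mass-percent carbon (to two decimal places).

85.63%

Atom tally by fragment:
  cyclopropane ring core → C:3 H:6
  (− 1 ring H displaced by substituents)
  + CH3 → C:1 H:3
Element totals:
  C: 4
  H: 8
Molecular formula: C4H8.
Molar mass = 56.108 g/mol.
Mass from C: 4 × 12.011 = 48.044 g/mol.
%C = 48.044 / 56.108 × 100 = 85.63%.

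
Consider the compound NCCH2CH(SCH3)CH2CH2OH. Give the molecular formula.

C6H11NOS

Element totals:
  C: 6
  H: 11
  N: 1
  O: 1
  S: 1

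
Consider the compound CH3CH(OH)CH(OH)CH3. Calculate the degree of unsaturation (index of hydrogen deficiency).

Element totals:
  C: 4
  H: 10
  O: 2
Molecular formula: C4H10O2.
DoU = (2C + 2 + N − H − X) / 2 = (2·4 + 2 + 0 − 10 − 0) / 2 = 0.

0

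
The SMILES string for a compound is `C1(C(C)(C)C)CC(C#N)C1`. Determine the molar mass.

137.23 g/mol

Atom tally by fragment:
  cyclobutane ring core → C:4 H:8
  (− 2 ring H displaced by substituents)
  + C(CH3)3 → C:4 H:9
  + CN → C:1 N:1
Element totals:
  C: 9
  H: 15
  N: 1
Molecular formula: C9H15N.
  M = 9(12.011) + 15(1.008) + 14.007
    = 108.099 + 15.120 + 14.007 = 137.226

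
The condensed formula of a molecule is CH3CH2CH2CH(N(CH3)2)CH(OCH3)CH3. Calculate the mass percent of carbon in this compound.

67.87%

Atom tally by fragment:
  CH3 → C:1 H:3
  CH2 → C:1 H:2
  CH2 → C:1 H:2
  CH(N(CH3)2) → C:3 H:7 N:1
  CH(OCH3) → C:2 H:4 O:1
  CH3 → C:1 H:3
Element totals:
  C: 9
  H: 21
  N: 1
  O: 1
Molecular formula: C9H21NO.
Molar mass = 159.273 g/mol.
Mass from C: 9 × 12.011 = 108.099 g/mol.
%C = 108.099 / 159.273 × 100 = 67.87%.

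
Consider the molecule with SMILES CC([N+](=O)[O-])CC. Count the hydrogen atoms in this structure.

Atom tally by fragment:
  CH3 → C:1 H:3
  CH(NO2) → C:1 H:1 N:1 O:2
  CH2 → C:1 H:2
  CH3 → C:1 H:3
Element totals:
  C: 4
  H: 9
  N: 1
  O: 2

9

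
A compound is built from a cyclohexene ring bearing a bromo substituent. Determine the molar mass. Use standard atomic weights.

Atom tally by fragment:
  cyclohexene ring core → C:6 H:10
  (− 1 ring H displaced by substituents)
  + Br → Br:1
Element totals:
  C: 6
  H: 9
  Br: 1
Molecular formula: C6H9Br.
  M = 6(12.011) + 9(1.008) + 79.904
    = 72.066 + 9.072 + 79.904 = 161.042

161.04 g/mol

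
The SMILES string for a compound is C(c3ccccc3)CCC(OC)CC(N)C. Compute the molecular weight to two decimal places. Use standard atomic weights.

Atom tally by fragment:
  C6H5CH2 → C:7 H:7
  CH2 → C:1 H:2
  CH2 → C:1 H:2
  CH(OCH3) → C:2 H:4 O:1
  CH2 → C:1 H:2
  CH(NH2) → C:1 H:3 N:1
  CH3 → C:1 H:3
Element totals:
  C: 14
  H: 23
  N: 1
  O: 1
Molecular formula: C14H23NO.
  M = 14(12.011) + 23(1.008) + 14.007 + 15.999
    = 168.154 + 23.184 + 14.007 + 15.999 = 221.344

221.34 g/mol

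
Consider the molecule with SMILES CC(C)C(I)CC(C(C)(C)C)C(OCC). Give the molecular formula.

Atom tally by fragment:
  CH3 → C:1 H:3
  CH(CH3) → C:2 H:4
  CH(I) → C:1 H:1 I:1
  CH2 → C:1 H:2
  CH(C(CH3)3) → C:5 H:10
  CH2OC2H5 → C:3 H:7 O:1
Element totals:
  C: 13
  H: 27
  I: 1
  O: 1

C13H27IO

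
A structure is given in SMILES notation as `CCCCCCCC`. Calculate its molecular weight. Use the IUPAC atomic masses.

114.23 g/mol

Atom tally by fragment:
  CH3 → C:1 H:3
  CH2 → C:1 H:2
  CH2 → C:1 H:2
  CH2 → C:1 H:2
  CH2 → C:1 H:2
  CH2 → C:1 H:2
  CH2 → C:1 H:2
  CH3 → C:1 H:3
Element totals:
  C: 8
  H: 18
Molecular formula: C8H18.
  M = 8(12.011) + 18(1.008)
    = 96.088 + 18.144 = 114.232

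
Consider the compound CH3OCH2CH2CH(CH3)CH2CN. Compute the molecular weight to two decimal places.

Element totals:
  C: 7
  H: 13
  N: 1
  O: 1
Molecular formula: C7H13NO.
  M = 7(12.011) + 13(1.008) + 14.007 + 15.999
    = 84.077 + 13.104 + 14.007 + 15.999 = 127.187

127.19 g/mol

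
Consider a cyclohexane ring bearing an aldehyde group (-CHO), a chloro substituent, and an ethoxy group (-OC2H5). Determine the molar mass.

190.67 g/mol

Atom tally by fragment:
  cyclohexane ring core → C:6 H:12
  (− 3 ring H displaced by substituents)
  + CHO → C:1 H:1 O:1
  + Cl → Cl:1
  + OC2H5 → C:2 H:5 O:1
Element totals:
  C: 9
  H: 15
  Cl: 1
  O: 2
Molecular formula: C9H15ClO2.
  M = 9(12.011) + 15(1.008) + 35.45 + 2(15.999)
    = 108.099 + 15.120 + 35.450 + 31.998 = 190.667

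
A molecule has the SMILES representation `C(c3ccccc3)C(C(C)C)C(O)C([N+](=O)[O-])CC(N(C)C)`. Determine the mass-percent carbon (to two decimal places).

Atom tally by fragment:
  C6H5CH2 → C:7 H:7
  CH(CH(CH3)2) → C:4 H:8
  CH(OH) → C:1 H:2 O:1
  CH(NO2) → C:1 H:1 N:1 O:2
  CH2 → C:1 H:2
  CH2N(CH3)2 → C:3 H:8 N:1
Element totals:
  C: 17
  H: 28
  N: 2
  O: 3
Molecular formula: C17H28N2O3.
Molar mass = 308.422 g/mol.
Mass from C: 17 × 12.011 = 204.187 g/mol.
%C = 204.187 / 308.422 × 100 = 66.20%.

66.20%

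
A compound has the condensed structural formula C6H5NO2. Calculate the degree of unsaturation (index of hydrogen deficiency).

5

Atom tally by fragment:
  benzene ring core → C:6 H:6
  (− 1 ring H displaced by substituents)
  + NO2 → N:1 O:2
Element totals:
  C: 6
  H: 5
  N: 1
  O: 2
Molecular formula: C6H5NO2.
DoU = (2C + 2 + N − H − X) / 2 = (2·6 + 2 + 1 − 5 − 0) / 2 = 5.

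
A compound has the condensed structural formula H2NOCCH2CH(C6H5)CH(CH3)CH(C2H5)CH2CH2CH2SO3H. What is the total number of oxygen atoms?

Atom tally by fragment:
  H2NOCCH2 → C:2 H:4 O:1 N:1
  CH(C6H5) → C:7 H:6
  CH(CH3) → C:2 H:4
  CH(C2H5) → C:3 H:6
  CH2 → C:1 H:2
  CH2 → C:1 H:2
  CH2SO3H → C:1 H:3 S:1 O:3
Element totals:
  C: 17
  H: 27
  N: 1
  O: 4
  S: 1

4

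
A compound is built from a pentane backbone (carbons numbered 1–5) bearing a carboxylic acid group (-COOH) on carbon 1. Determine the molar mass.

Atom tally by fragment:
  HOOCCH2 → C:2 H:3 O:2
  CH2 → C:1 H:2
  CH2 → C:1 H:2
  CH2 → C:1 H:2
  CH3 → C:1 H:3
Element totals:
  C: 6
  H: 12
  O: 2
Molecular formula: C6H12O2.
  M = 6(12.011) + 12(1.008) + 2(15.999)
    = 72.066 + 12.096 + 31.998 = 116.160

116.16 g/mol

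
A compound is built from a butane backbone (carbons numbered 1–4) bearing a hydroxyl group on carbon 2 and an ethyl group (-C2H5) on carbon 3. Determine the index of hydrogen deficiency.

Atom tally by fragment:
  CH3 → C:1 H:3
  CH(OH) → C:1 H:2 O:1
  CH(C2H5) → C:3 H:6
  CH3 → C:1 H:3
Element totals:
  C: 6
  H: 14
  O: 1
Molecular formula: C6H14O.
DoU = (2C + 2 + N − H − X) / 2 = (2·6 + 2 + 0 − 14 − 0) / 2 = 0.

0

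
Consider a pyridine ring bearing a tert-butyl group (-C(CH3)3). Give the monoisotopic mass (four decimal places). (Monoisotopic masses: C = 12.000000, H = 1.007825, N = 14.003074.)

135.1048

Atom tally by fragment:
  pyridine ring core → C:5 H:5 N:1
  (− 1 ring H displaced by substituents)
  + C(CH3)3 → C:4 H:9
Element totals:
  C: 9
  H: 13
  N: 1
Molecular formula: C9H13N.
  M = 9(12.0) + 13(1.007825) + 14.003074
    = 108.000000 + 13.101725 + 14.003074 = 135.104799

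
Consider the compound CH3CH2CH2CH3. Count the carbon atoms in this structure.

4

Element totals:
  C: 4
  H: 10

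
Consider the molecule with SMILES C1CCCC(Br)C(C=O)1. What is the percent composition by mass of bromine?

Atom tally by fragment:
  cyclohexane ring core → C:6 H:12
  (− 2 ring H displaced by substituents)
  + Br → Br:1
  + CHO → C:1 H:1 O:1
Element totals:
  C: 7
  H: 11
  Br: 1
  O: 1
Molecular formula: C7H11BrO.
Molar mass = 191.068 g/mol.
Mass from Br: 1 × 79.904 = 79.904 g/mol.
%Br = 79.904 / 191.068 × 100 = 41.82%.

41.82%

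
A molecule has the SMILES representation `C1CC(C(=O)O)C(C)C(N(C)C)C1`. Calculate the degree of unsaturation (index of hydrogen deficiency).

Atom tally by fragment:
  cyclohexane ring core → C:6 H:12
  (− 3 ring H displaced by substituents)
  + COOH → C:1 H:1 O:2
  + CH3 → C:1 H:3
  + N(CH3)2 → N:1 C:2 H:6
Element totals:
  C: 10
  H: 19
  N: 1
  O: 2
Molecular formula: C10H19NO2.
DoU = (2C + 2 + N − H − X) / 2 = (2·10 + 2 + 1 − 19 − 0) / 2 = 2.

2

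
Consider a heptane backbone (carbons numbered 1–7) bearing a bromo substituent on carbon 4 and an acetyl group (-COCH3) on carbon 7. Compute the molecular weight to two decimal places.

Atom tally by fragment:
  CH3 → C:1 H:3
  CH2 → C:1 H:2
  CH2 → C:1 H:2
  CH(Br) → C:1 H:1 Br:1
  CH2 → C:1 H:2
  CH2 → C:1 H:2
  CH2COCH3 → C:3 H:5 O:1
Element totals:
  C: 9
  H: 17
  Br: 1
  O: 1
Molecular formula: C9H17BrO.
  M = 9(12.011) + 17(1.008) + 79.904 + 15.999
    = 108.099 + 17.136 + 79.904 + 15.999 = 221.138

221.14 g/mol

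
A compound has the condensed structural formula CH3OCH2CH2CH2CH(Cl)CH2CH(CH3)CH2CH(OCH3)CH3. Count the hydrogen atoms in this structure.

25

Element totals:
  C: 12
  H: 25
  Cl: 1
  O: 2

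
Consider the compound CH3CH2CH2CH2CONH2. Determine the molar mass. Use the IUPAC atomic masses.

101.15 g/mol

Atom tally by fragment:
  CH3 → C:1 H:3
  CH2 → C:1 H:2
  CH2 → C:1 H:2
  CH2CONH2 → C:2 H:4 O:1 N:1
Element totals:
  C: 5
  H: 11
  N: 1
  O: 1
Molecular formula: C5H11NO.
  M = 5(12.011) + 11(1.008) + 14.007 + 15.999
    = 60.055 + 11.088 + 14.007 + 15.999 = 101.149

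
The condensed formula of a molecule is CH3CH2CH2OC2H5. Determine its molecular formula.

C5H12O

Element totals:
  C: 5
  H: 12
  O: 1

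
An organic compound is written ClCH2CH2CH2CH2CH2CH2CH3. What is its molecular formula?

C7H15Cl

Element totals:
  C: 7
  H: 15
  Cl: 1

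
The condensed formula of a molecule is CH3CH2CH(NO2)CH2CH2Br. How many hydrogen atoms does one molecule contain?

10

Element totals:
  C: 5
  H: 10
  Br: 1
  N: 1
  O: 2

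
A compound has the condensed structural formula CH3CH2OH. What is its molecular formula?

C2H6O

Element totals:
  C: 2
  H: 6
  O: 1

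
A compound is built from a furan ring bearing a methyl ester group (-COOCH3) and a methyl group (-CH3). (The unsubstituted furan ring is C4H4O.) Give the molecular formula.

Atom tally by fragment:
  furan ring core → C:4 H:4 O:1
  (− 2 ring H displaced by substituents)
  + COOCH3 → C:2 H:3 O:2
  + CH3 → C:1 H:3
Element totals:
  C: 7
  H: 8
  O: 3

C7H8O3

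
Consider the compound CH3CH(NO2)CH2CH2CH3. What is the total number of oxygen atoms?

2

Atom tally by fragment:
  CH3 → C:1 H:3
  CH(NO2) → C:1 H:1 N:1 O:2
  CH2 → C:1 H:2
  CH2 → C:1 H:2
  CH3 → C:1 H:3
Element totals:
  C: 5
  H: 11
  N: 1
  O: 2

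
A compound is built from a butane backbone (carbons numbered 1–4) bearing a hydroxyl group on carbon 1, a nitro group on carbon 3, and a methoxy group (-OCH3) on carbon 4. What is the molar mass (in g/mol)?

Atom tally by fragment:
  HOCH2 → C:1 H:3 O:1
  CH2 → C:1 H:2
  CH(NO2) → C:1 H:1 N:1 O:2
  CH2OCH3 → C:2 H:5 O:1
Element totals:
  C: 5
  H: 11
  N: 1
  O: 4
Molecular formula: C5H11NO4.
  M = 5(12.011) + 11(1.008) + 14.007 + 4(15.999)
    = 60.055 + 11.088 + 14.007 + 63.996 = 149.146

149.15 g/mol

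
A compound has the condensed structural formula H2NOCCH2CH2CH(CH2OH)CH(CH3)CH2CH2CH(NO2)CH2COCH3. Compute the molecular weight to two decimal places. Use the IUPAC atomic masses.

288.34 g/mol

Element totals:
  C: 13
  H: 24
  N: 2
  O: 5
Molecular formula: C13H24N2O5.
  M = 13(12.011) + 24(1.008) + 2(14.007) + 5(15.999)
    = 156.143 + 24.192 + 28.014 + 79.995 = 288.344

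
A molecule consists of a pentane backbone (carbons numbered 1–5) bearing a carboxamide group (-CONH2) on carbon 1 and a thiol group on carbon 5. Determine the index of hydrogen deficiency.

1

Atom tally by fragment:
  H2NOCCH2 → C:2 H:4 O:1 N:1
  CH2 → C:1 H:2
  CH2 → C:1 H:2
  CH2 → C:1 H:2
  CH2SH → C:1 H:3 S:1
Element totals:
  C: 6
  H: 13
  N: 1
  O: 1
  S: 1
Molecular formula: C6H13NOS.
DoU = (2C + 2 + N − H − X) / 2 = (2·6 + 2 + 1 − 13 − 0) / 2 = 1.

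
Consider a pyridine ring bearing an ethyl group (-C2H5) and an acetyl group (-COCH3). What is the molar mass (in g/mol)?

149.19 g/mol

Atom tally by fragment:
  pyridine ring core → C:5 H:5 N:1
  (− 2 ring H displaced by substituents)
  + C2H5 → C:2 H:5
  + COCH3 → C:2 H:3 O:1
Element totals:
  C: 9
  H: 11
  N: 1
  O: 1
Molecular formula: C9H11NO.
  M = 9(12.011) + 11(1.008) + 14.007 + 15.999
    = 108.099 + 11.088 + 14.007 + 15.999 = 149.193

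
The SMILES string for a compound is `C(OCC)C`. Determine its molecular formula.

C4H10O

Atom tally by fragment:
  C2H5OCH2 → C:3 H:7 O:1
  CH3 → C:1 H:3
Element totals:
  C: 4
  H: 10
  O: 1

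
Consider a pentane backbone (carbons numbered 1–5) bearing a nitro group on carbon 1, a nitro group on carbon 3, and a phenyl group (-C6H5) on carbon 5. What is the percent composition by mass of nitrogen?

11.76%

Atom tally by fragment:
  O2NCH2 → C:1 H:2 N:1 O:2
  CH2 → C:1 H:2
  CH(NO2) → C:1 H:1 N:1 O:2
  CH2 → C:1 H:2
  CH2C6H5 → C:7 H:7
Element totals:
  C: 11
  H: 14
  N: 2
  O: 4
Molecular formula: C11H14N2O4.
Molar mass = 238.243 g/mol.
Mass from N: 2 × 14.007 = 28.014 g/mol.
%N = 28.014 / 238.243 × 100 = 11.76%.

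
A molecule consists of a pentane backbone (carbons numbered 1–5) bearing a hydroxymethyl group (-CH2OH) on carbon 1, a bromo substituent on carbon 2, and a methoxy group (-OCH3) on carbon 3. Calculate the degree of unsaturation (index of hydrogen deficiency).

0

Atom tally by fragment:
  HOCH2CH2 → C:2 H:5 O:1
  CH(Br) → C:1 H:1 Br:1
  CH(OCH3) → C:2 H:4 O:1
  CH2 → C:1 H:2
  CH3 → C:1 H:3
Element totals:
  C: 7
  H: 15
  Br: 1
  O: 2
Molecular formula: C7H15BrO2.
DoU = (2C + 2 + N − H − X) / 2 = (2·7 + 2 + 0 − 15 − 1) / 2 = 0.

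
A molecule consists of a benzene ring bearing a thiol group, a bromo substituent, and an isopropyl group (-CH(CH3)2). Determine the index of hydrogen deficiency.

4

Atom tally by fragment:
  benzene ring core → C:6 H:6
  (− 3 ring H displaced by substituents)
  + SH → S:1 H:1
  + Br → Br:1
  + CH(CH3)2 → C:3 H:7
Element totals:
  C: 9
  H: 11
  Br: 1
  S: 1
Molecular formula: C9H11BrS.
DoU = (2C + 2 + N − H − X) / 2 = (2·9 + 2 + 0 − 11 − 1) / 2 = 4.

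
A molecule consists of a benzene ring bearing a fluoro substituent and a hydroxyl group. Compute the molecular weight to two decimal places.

Atom tally by fragment:
  benzene ring core → C:6 H:6
  (− 2 ring H displaced by substituents)
  + F → F:1
  + OH → O:1 H:1
Element totals:
  C: 6
  H: 5
  F: 1
  O: 1
Molecular formula: C6H5FO.
  M = 6(12.011) + 5(1.008) + 18.998 + 15.999
    = 72.066 + 5.040 + 18.998 + 15.999 = 112.103

112.10 g/mol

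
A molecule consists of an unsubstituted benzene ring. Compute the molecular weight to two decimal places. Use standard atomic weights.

78.11 g/mol

Atom tally by fragment:
  benzene ring core → C:6 H:6
Element totals:
  C: 6
  H: 6
Molecular formula: C6H6.
  M = 6(12.011) + 6(1.008)
    = 72.066 + 6.048 = 78.114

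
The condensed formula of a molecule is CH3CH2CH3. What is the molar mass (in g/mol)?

44.10 g/mol

Atom tally by fragment:
  CH3 → C:1 H:3
  CH2 → C:1 H:2
  CH3 → C:1 H:3
Element totals:
  C: 3
  H: 8
Molecular formula: C3H8.
  M = 3(12.011) + 8(1.008)
    = 36.033 + 8.064 = 44.097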